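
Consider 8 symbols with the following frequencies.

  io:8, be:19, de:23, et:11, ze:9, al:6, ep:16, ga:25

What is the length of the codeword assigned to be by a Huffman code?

Huffman merges, smallest pair first:
combine al(6), io(8) → 14
combine ze(9), et(11) → 20
combine 14, ep(16) → 30
combine be(19), 20 → 39
combine de(23), ga(25) → 48
combine 30, 39 → 69
combine 48, 69 → 117
The subtree containing be is merged 3 times, so code length = 3.

3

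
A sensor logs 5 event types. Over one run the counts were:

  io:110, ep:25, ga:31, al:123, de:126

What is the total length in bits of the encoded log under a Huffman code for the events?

886

Greedily combine the two least-frequent nodes:
combine ep(25), ga(31) → 56
combine 56, io(110) → 166
combine al(123), de(126) → 249
combine 166, 249 → 415
Each symbol's bit-cost is frequency × depth; summing gives 886 bits (equivalently 56 + 166 + 249 + 415).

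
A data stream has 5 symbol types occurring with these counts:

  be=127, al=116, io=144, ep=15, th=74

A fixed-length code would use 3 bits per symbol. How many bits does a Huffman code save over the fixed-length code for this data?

387

Fixed-length: 3 bits × 476 symbols = 1428 bits.
Huffman merges:
combine ep(15), th(74) → 89
combine 89, al(116) → 205
combine be(127), io(144) → 271
combine 205, 271 → 476
Huffman total = 89 + 205 + 271 + 476 = 1041 bits.
Saving = 1428 − 1041 = 387 bits.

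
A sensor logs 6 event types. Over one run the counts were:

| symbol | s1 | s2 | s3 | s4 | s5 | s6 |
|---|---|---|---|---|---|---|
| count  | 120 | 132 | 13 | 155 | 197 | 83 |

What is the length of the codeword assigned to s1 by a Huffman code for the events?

Huffman merges, smallest pair first:
merge s3(13) and s6(83): 96
merge 96 and s1(120): 216
merge s2(132) and s4(155): 287
merge s5(197) and 216: 413
merge 287 and 413: 700
s1 sits 3 levels below the root, so its codeword is 3 bits.

3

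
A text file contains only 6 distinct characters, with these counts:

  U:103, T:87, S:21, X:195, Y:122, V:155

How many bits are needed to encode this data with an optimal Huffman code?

Merge the two smallest weights repeatedly:
combine S(21), T(87) → 108
combine U(103), 108 → 211
combine Y(122), V(155) → 277
combine X(195), 211 → 406
combine 277, 406 → 683
Each symbol's bit-cost is frequency × depth; summing gives 1685 bits (equivalently 108 + 211 + 277 + 406 + 683).

1685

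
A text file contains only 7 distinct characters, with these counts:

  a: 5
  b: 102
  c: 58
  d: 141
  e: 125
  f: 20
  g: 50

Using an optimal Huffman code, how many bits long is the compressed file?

Greedily combine the two least-frequent nodes:
combine a(5), f(20) → 25
combine 25, g(50) → 75
combine c(58), 75 → 133
combine b(102), e(125) → 227
combine 133, d(141) → 274
combine 227, 274 → 501
Each symbol's bit-cost is frequency × depth; summing gives 1235 bits (equivalently 25 + 75 + 133 + 227 + 274 + 501).

1235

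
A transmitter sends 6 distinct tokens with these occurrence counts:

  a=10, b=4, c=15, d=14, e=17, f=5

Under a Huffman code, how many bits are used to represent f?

Huffman merges, smallest pair first:
merge b(4) and f(5): 9
merge 9 and a(10): 19
merge d(14) and c(15): 29
merge e(17) and 19: 36
merge 29 and 36: 65
f's leaf is at depth 4, giving a 4-bit codeword.

4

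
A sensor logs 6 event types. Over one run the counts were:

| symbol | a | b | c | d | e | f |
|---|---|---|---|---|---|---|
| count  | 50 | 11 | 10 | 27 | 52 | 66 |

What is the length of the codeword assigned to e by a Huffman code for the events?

Repeatedly merge the two smallest:
c(10) + b(11) → 21
21 + d(27) → 48
48 + a(50) → 98
e(52) + f(66) → 118
98 + 118 → 216
e's leaf is at depth 2, giving a 2-bit codeword.

2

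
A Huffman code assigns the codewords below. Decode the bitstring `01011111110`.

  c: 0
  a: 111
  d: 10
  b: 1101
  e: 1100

Read left to right; each codeword is recognised as soon as it completes (prefix code):
  0→c | 10→d | 111→a | 111→a | 10→d
Decoded message: cdaad

cdaad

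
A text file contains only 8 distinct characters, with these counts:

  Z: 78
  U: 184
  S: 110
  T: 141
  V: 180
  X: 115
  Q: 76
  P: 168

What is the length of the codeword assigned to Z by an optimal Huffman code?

4

Huffman merges, smallest pair first:
combine Q(76), Z(78) → 154
combine S(110), X(115) → 225
combine T(141), 154 → 295
combine P(168), V(180) → 348
combine U(184), 225 → 409
combine 295, 348 → 643
combine 409, 643 → 1052
Z sits 4 levels below the root, so its codeword is 4 bits.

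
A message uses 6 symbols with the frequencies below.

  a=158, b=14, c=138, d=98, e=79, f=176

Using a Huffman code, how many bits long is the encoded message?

1610

Merge the two smallest weights repeatedly:
b(14) + e(79) → 93
93 + d(98) → 191
c(138) + a(158) → 296
f(176) + 191 → 367
296 + 367 → 663
The encoded length is the sum of every internal node's weight: 93 + 191 + 296 + 367 + 663 = 1610 bits.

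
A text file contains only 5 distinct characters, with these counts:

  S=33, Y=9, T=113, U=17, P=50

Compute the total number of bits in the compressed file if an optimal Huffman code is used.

Greedily combine the two least-frequent nodes:
Y(9) + U(17) → 26
26 + S(33) → 59
P(50) + 59 → 109
109 + T(113) → 222
The encoded length is the sum of every internal node's weight: 26 + 59 + 109 + 222 = 416 bits.

416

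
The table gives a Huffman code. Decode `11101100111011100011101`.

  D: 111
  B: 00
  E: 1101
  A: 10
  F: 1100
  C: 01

DCACEFCE

Read left to right; each codeword is recognised as soon as it completes (prefix code):
  111→D | 01→C | 10→A | 01→C | 1101→E | 1100→F | 01→C | 1101→E
Decoded message: DCACEFCE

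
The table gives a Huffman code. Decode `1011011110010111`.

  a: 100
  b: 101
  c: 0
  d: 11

Read left to right; each codeword is recognised as soon as it completes (prefix code):
  101→b | 101→b | 11→d | 100→a | 101→b | 11→d
Decoded message: bbdabd

bbdabd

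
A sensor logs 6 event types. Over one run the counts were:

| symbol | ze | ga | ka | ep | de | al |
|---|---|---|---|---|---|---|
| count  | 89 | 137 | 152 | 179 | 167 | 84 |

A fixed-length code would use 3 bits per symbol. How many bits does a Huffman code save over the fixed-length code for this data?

346

Fixed-length: 3 bits × 808 symbols = 2424 bits.
Huffman merges:
al(84) + ze(89) → 173
ga(137) + ka(152) → 289
de(167) + 173 → 340
ep(179) + 289 → 468
340 + 468 → 808
Huffman total = 173 + 289 + 340 + 468 + 808 = 2078 bits.
Saving = 2424 − 2078 = 346 bits.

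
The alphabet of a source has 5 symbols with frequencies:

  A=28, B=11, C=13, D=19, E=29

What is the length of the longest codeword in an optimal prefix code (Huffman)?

Merge the two lowest-weight nodes at each step:
combine B(11), C(13) → 24
combine D(19), 24 → 43
combine A(28), E(29) → 57
combine 43, 57 → 100
Maximum depth reached is 3.

3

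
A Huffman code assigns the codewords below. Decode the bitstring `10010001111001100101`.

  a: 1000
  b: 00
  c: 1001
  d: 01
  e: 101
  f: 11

cbdfccd

Read left to right; each codeword is recognised as soon as it completes (prefix code):
  1001→c | 00→b | 01→d | 11→f | 1001→c | 1001→c | 01→d
Decoded message: cbdfccd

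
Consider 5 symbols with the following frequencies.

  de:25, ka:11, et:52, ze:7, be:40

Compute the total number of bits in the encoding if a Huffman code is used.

Greedily combine the two least-frequent nodes:
combine ze(7), ka(11) → 18
combine 18, de(25) → 43
combine be(40), 43 → 83
combine et(52), 83 → 135
Total encoded bits = sum of merged weights = 18 + 43 + 83 + 135 = 279.

279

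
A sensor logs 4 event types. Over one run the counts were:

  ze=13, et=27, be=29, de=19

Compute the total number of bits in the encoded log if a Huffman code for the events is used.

Merge the two smallest weights repeatedly:
combine ze(13), de(19) → 32
combine et(27), be(29) → 56
combine 32, 56 → 88
The encoded length is the sum of every internal node's weight: 32 + 56 + 88 = 176 bits.

176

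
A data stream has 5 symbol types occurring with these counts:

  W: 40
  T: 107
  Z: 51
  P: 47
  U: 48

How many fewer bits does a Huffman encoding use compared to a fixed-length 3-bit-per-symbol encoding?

214

Fixed-length: 3 bits × 293 symbols = 879 bits.
Huffman merges:
W(40) + P(47) → 87
U(48) + Z(51) → 99
87 + 99 → 186
T(107) + 186 → 293
Huffman total = 87 + 99 + 186 + 293 = 665 bits.
Saving = 879 − 665 = 214 bits.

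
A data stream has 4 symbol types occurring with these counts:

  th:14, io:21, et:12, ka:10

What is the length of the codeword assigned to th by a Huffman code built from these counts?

Repeatedly merge the two smallest:
merge ka(10) and et(12): 22
merge th(14) and io(21): 35
merge 22 and 35: 57
th's leaf is at depth 2, giving a 2-bit codeword.

2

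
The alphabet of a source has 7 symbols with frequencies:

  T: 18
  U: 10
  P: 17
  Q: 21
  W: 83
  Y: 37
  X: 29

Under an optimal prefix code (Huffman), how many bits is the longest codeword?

Merge the two lowest-weight nodes at each step:
combine U(10), P(17) → 27
combine T(18), Q(21) → 39
combine 27, X(29) → 56
combine Y(37), 39 → 76
combine 56, 76 → 132
combine W(83), 132 → 215
The first pair merged (U, P) ends up deepest, at depth 4.

4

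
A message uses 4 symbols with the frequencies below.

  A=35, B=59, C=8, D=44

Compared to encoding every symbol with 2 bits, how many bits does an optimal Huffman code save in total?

Fixed-length: 2 bits × 146 symbols = 292 bits.
Huffman merges:
merge C(8) and A(35): 43
merge 43 and D(44): 87
merge B(59) and 87: 146
Huffman total = 43 + 87 + 146 = 276 bits.
Saving = 292 − 276 = 16 bits.

16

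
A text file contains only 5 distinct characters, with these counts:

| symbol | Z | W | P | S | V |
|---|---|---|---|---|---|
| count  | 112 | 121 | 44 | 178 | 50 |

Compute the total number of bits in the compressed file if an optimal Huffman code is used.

1104

Merge the two smallest weights repeatedly:
merge P(44) and V(50): 94
merge 94 and Z(112): 206
merge W(121) and S(178): 299
merge 206 and 299: 505
The encoded length is the sum of every internal node's weight: 94 + 206 + 299 + 505 = 1104 bits.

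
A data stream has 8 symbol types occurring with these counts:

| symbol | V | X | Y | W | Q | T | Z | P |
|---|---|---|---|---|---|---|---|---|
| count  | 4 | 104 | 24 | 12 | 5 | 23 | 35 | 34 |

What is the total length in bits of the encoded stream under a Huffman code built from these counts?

Build the Huffman tree bottom-up:
merge V(4) and Q(5): 9
merge 9 and W(12): 21
merge 21 and T(23): 44
merge Y(24) and P(34): 58
merge Z(35) and 44: 79
merge 58 and 79: 137
merge X(104) and 137: 241
Total encoded bits = sum of merged weights = 9 + 21 + 44 + 58 + 79 + 137 + 241 = 589.

589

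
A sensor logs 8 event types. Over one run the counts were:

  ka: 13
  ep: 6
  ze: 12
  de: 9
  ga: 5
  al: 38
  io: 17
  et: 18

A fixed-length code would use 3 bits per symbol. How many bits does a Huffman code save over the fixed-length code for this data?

Fixed-length: 3 bits × 118 symbols = 354 bits.
Huffman merges:
combine ga(5), ep(6) → 11
combine de(9), 11 → 20
combine ze(12), ka(13) → 25
combine io(17), et(18) → 35
combine 20, 25 → 45
combine 35, al(38) → 73
combine 45, 73 → 118
Huffman total = 11 + 20 + 25 + 35 + 45 + 73 + 118 = 327 bits.
Saving = 354 − 327 = 27 bits.

27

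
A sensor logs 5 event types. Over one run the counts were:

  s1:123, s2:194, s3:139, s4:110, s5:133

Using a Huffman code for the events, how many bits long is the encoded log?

Greedily combine the two least-frequent nodes:
merge s4(110) and s1(123): 233
merge s5(133) and s3(139): 272
merge s2(194) and 233: 427
merge 272 and 427: 699
Total encoded bits = sum of merged weights = 233 + 272 + 427 + 699 = 1631.

1631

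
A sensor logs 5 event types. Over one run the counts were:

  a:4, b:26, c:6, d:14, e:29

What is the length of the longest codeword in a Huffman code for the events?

4

Merge the two lowest-weight nodes at each step:
a(4) + c(6) → 10
10 + d(14) → 24
24 + b(26) → 50
e(29) + 50 → 79
The first pair merged (a, c) ends up deepest, at depth 4.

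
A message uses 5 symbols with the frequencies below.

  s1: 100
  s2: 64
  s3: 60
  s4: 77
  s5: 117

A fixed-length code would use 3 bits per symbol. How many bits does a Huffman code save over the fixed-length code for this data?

Fixed-length: 3 bits × 418 symbols = 1254 bits.
Huffman merges:
combine s3(60), s2(64) → 124
combine s4(77), s1(100) → 177
combine s5(117), 124 → 241
combine 177, 241 → 418
Huffman total = 124 + 177 + 241 + 418 = 960 bits.
Saving = 1254 − 960 = 294 bits.

294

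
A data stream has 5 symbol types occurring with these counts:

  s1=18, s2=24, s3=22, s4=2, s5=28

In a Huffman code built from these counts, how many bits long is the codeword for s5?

2

Build the tree from the bottom:
merge s4(2) and s1(18): 20
merge 20 and s3(22): 42
merge s2(24) and s5(28): 52
merge 42 and 52: 94
s5's leaf is at depth 2, giving a 2-bit codeword.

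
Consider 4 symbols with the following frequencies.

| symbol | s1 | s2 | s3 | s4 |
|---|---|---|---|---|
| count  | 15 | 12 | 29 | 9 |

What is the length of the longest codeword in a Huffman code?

Merge the two lowest-weight nodes at each step:
s4(9) + s2(12) → 21
s1(15) + 21 → 36
s3(29) + 36 → 65
The rarest symbols sit at the bottom; the longest codeword is 3 bits.

3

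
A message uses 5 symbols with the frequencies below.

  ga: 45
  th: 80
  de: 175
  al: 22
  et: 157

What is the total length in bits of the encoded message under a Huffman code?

997

Merge the two smallest weights repeatedly:
merge al(22) and ga(45): 67
merge 67 and th(80): 147
merge 147 and et(157): 304
merge de(175) and 304: 479
Total encoded bits = sum of merged weights = 67 + 147 + 304 + 479 = 997.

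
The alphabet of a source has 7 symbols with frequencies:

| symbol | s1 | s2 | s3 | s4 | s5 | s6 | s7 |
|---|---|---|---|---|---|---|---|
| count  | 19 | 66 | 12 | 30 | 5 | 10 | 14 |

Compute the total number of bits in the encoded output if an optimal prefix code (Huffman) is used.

Greedily combine the two least-frequent nodes:
s5(5) + s6(10) → 15
s3(12) + s7(14) → 26
15 + s1(19) → 34
26 + s4(30) → 56
34 + 56 → 90
s2(66) + 90 → 156
The encoded length is the sum of every internal node's weight: 15 + 26 + 34 + 56 + 90 + 156 = 377 bits.

377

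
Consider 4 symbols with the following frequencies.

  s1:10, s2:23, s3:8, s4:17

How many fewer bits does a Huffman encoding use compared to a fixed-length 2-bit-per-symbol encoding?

5

Fixed-length: 2 bits × 58 symbols = 116 bits.
Huffman merges:
combine s3(8), s1(10) → 18
combine s4(17), 18 → 35
combine s2(23), 35 → 58
Huffman total = 18 + 35 + 58 = 111 bits.
Saving = 116 − 111 = 5 bits.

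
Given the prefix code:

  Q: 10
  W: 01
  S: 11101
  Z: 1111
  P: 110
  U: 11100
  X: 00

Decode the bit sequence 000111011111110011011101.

XWPZUPS

Read left to right; each codeword is recognised as soon as it completes (prefix code):
  00→X | 01→W | 110→P | 1111→Z | 11100→U | 110→P | 11101→S
Decoded message: XWPZUPS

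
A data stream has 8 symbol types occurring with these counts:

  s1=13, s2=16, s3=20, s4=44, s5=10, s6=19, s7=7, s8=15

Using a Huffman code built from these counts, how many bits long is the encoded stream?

405

Build the Huffman tree bottom-up:
s7(7) + s5(10) → 17
s1(13) + s8(15) → 28
s2(16) + 17 → 33
s6(19) + s3(20) → 39
28 + 33 → 61
39 + s4(44) → 83
61 + 83 → 144
Total encoded bits = sum of merged weights = 17 + 28 + 33 + 39 + 61 + 83 + 144 = 405.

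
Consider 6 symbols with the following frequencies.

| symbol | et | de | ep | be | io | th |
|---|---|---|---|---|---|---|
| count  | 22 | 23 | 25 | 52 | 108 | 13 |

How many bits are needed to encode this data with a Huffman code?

Build the Huffman tree bottom-up:
merge th(13) and et(22): 35
merge de(23) and ep(25): 48
merge 35 and 48: 83
merge be(52) and 83: 135
merge io(108) and 135: 243
Total encoded bits = sum of merged weights = 35 + 48 + 83 + 135 + 243 = 544.

544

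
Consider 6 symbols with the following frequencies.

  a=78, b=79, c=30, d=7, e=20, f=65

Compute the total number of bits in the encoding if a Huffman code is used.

Build the Huffman tree bottom-up:
combine d(7), e(20) → 27
combine 27, c(30) → 57
combine 57, f(65) → 122
combine a(78), b(79) → 157
combine 122, 157 → 279
Each symbol's bit-cost is frequency × depth; summing gives 642 bits (equivalently 27 + 57 + 122 + 157 + 279).

642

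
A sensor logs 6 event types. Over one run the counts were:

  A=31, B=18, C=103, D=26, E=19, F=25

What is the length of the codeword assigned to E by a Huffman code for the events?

4

Repeatedly merge the two smallest:
combine B(18), E(19) → 37
combine F(25), D(26) → 51
combine A(31), 37 → 68
combine 51, 68 → 119
combine C(103), 119 → 222
The subtree containing E is merged 4 times, so code length = 4.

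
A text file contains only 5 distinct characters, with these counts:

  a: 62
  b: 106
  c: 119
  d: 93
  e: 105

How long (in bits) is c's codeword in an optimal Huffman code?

Huffman merges, smallest pair first:
a(62) + d(93) → 155
e(105) + b(106) → 211
c(119) + 155 → 274
211 + 274 → 485
The subtree containing c is merged 2 times, so code length = 2.

2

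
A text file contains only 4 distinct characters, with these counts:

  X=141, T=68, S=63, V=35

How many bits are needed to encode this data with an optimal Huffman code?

Greedily combine the two least-frequent nodes:
V(35) + S(63) → 98
T(68) + 98 → 166
X(141) + 166 → 307
Total encoded bits = sum of merged weights = 98 + 166 + 307 = 571.

571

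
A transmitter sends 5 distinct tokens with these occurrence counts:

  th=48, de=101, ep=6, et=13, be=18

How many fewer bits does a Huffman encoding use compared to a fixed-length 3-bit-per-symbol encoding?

Fixed-length: 3 bits × 186 symbols = 558 bits.
Huffman merges:
ep(6) + et(13) → 19
be(18) + 19 → 37
37 + th(48) → 85
85 + de(101) → 186
Huffman total = 19 + 37 + 85 + 186 = 327 bits.
Saving = 558 − 327 = 231 bits.

231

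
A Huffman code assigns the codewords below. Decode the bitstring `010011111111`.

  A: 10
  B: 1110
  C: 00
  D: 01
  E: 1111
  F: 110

Read left to right; each codeword is recognised as soon as it completes (prefix code):
  01→D | 00→C | 1111→E | 1111→E
Decoded message: DCEE

DCEE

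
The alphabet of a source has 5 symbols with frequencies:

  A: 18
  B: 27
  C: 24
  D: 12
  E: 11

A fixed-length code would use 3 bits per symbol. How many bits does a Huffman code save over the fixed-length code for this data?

69

Fixed-length: 3 bits × 92 symbols = 276 bits.
Huffman merges:
combine E(11), D(12) → 23
combine A(18), 23 → 41
combine C(24), B(27) → 51
combine 41, 51 → 92
Huffman total = 23 + 41 + 51 + 92 = 207 bits.
Saving = 276 − 207 = 69 bits.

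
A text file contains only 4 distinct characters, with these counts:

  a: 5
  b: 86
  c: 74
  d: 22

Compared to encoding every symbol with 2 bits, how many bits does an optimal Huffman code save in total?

Fixed-length: 2 bits × 187 symbols = 374 bits.
Huffman merges:
combine a(5), d(22) → 27
combine 27, c(74) → 101
combine b(86), 101 → 187
Huffman total = 27 + 101 + 187 = 315 bits.
Saving = 374 − 315 = 59 bits.

59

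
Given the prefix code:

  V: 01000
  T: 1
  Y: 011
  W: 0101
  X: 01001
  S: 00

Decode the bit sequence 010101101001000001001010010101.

WYXSSXXW

Read left to right; each codeword is recognised as soon as it completes (prefix code):
  0101→W | 011→Y | 01001→X | 00→S | 00→S | 01001→X | 01001→X | 0101→W
Decoded message: WYXSSXXW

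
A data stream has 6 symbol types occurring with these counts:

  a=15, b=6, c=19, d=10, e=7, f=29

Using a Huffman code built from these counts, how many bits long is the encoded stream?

208

Build the Huffman tree bottom-up:
b(6) + e(7) → 13
d(10) + 13 → 23
a(15) + c(19) → 34
23 + f(29) → 52
34 + 52 → 86
Total encoded bits = sum of merged weights = 13 + 23 + 34 + 52 + 86 = 208.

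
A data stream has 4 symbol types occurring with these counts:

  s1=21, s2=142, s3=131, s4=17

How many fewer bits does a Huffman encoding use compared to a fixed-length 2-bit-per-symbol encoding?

104

Fixed-length: 2 bits × 311 symbols = 622 bits.
Huffman merges:
s4(17) + s1(21) → 38
38 + s3(131) → 169
s2(142) + 169 → 311
Huffman total = 38 + 169 + 311 = 518 bits.
Saving = 622 − 518 = 104 bits.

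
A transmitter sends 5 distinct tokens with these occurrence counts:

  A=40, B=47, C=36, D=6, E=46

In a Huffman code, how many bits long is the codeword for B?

2

Huffman merges, smallest pair first:
combine D(6), C(36) → 42
combine A(40), 42 → 82
combine E(46), B(47) → 93
combine 82, 93 → 175
The subtree containing B is merged 2 times, so code length = 2.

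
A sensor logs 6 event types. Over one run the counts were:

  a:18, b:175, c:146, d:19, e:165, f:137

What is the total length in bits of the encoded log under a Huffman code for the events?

1531

Build the Huffman tree bottom-up:
combine a(18), d(19) → 37
combine 37, f(137) → 174
combine c(146), e(165) → 311
combine 174, b(175) → 349
combine 311, 349 → 660
The encoded length is the sum of every internal node's weight: 37 + 174 + 311 + 349 + 660 = 1531 bits.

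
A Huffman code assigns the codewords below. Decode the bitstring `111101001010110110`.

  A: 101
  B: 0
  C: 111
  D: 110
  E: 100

Read left to right; each codeword is recognised as soon as it completes (prefix code):
  111→C | 101→A | 0→B | 0→B | 101→A | 0→B | 110→D | 110→D
Decoded message: CABBABDD

CABBABDD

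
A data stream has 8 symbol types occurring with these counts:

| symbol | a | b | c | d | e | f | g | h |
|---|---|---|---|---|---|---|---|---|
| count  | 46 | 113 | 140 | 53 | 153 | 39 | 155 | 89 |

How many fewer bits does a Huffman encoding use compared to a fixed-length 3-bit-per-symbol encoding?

85

Fixed-length: 3 bits × 788 symbols = 2364 bits.
Huffman merges:
combine f(39), a(46) → 85
combine d(53), 85 → 138
combine h(89), b(113) → 202
combine 138, c(140) → 278
combine e(153), g(155) → 308
combine 202, 278 → 480
combine 308, 480 → 788
Huffman total = 85 + 138 + 202 + 278 + 308 + 480 + 788 = 2279 bits.
Saving = 2364 − 2279 = 85 bits.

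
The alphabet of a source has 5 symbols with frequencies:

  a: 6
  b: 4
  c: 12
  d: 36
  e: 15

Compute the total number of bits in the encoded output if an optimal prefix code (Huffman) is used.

Build the Huffman tree bottom-up:
merge b(4) and a(6): 10
merge 10 and c(12): 22
merge e(15) and 22: 37
merge d(36) and 37: 73
Each symbol's bit-cost is frequency × depth; summing gives 142 bits (equivalently 10 + 22 + 37 + 73).

142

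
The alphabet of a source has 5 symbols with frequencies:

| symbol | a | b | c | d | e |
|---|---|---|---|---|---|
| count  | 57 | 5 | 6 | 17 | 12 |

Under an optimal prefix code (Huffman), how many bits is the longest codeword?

Merge the two lowest-weight nodes at each step:
b(5) + c(6) → 11
11 + e(12) → 23
d(17) + 23 → 40
40 + a(57) → 97
The first pair merged (b, c) ends up deepest, at depth 4.

4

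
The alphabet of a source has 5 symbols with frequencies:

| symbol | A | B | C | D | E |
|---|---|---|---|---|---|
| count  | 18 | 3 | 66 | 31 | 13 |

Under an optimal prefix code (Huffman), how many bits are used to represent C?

Build the tree from the bottom:
B(3) + E(13) → 16
16 + A(18) → 34
D(31) + 34 → 65
65 + C(66) → 131
C sits one level below the root: a 1-bit codeword.

1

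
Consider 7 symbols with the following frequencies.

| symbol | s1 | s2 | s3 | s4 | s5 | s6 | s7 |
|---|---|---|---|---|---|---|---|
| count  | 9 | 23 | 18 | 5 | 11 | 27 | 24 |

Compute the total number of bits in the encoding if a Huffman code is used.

314

Build the Huffman tree bottom-up:
combine s4(5), s1(9) → 14
combine s5(11), 14 → 25
combine s3(18), s2(23) → 41
combine s7(24), 25 → 49
combine s6(27), 41 → 68
combine 49, 68 → 117
The encoded length is the sum of every internal node's weight: 14 + 25 + 41 + 49 + 68 + 117 = 314 bits.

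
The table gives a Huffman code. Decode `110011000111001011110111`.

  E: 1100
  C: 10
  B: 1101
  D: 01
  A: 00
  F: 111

Read left to right; each codeword is recognised as soon as it completes (prefix code):
  1100→E | 1100→E | 01→D | 1100→E | 10→C | 111→F | 10→C | 111→F
Decoded message: EEDECFCF

EEDECFCF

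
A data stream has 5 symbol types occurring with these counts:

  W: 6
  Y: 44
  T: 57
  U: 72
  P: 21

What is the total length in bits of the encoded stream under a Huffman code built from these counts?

Merge the two smallest weights repeatedly:
merge W(6) and P(21): 27
merge 27 and Y(44): 71
merge T(57) and 71: 128
merge U(72) and 128: 200
The encoded length is the sum of every internal node's weight: 27 + 71 + 128 + 200 = 426 bits.

426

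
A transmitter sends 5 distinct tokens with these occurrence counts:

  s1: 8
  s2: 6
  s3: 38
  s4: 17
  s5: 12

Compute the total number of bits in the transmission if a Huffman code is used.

164

Greedily combine the two least-frequent nodes:
s2(6) + s1(8) → 14
s5(12) + 14 → 26
s4(17) + 26 → 43
s3(38) + 43 → 81
Total encoded bits = sum of merged weights = 14 + 26 + 43 + 81 = 164.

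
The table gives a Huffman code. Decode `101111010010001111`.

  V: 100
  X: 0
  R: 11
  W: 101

WRWXXVXRR

Read left to right; each codeword is recognised as soon as it completes (prefix code):
  101→W | 11→R | 101→W | 0→X | 0→X | 100→V | 0→X | 11→R | 11→R
Decoded message: WRWXXVXRR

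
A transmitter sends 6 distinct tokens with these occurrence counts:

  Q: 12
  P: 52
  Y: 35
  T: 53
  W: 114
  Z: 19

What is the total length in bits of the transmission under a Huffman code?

Merge the two smallest weights repeatedly:
combine Q(12), Z(19) → 31
combine 31, Y(35) → 66
combine P(52), T(53) → 105
combine 66, 105 → 171
combine W(114), 171 → 285
Each symbol's bit-cost is frequency × depth; summing gives 658 bits (equivalently 31 + 66 + 105 + 171 + 285).

658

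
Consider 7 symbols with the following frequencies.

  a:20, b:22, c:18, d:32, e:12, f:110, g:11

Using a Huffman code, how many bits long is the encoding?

516

Merge the two smallest weights repeatedly:
combine g(11), e(12) → 23
combine c(18), a(20) → 38
combine b(22), 23 → 45
combine d(32), 38 → 70
combine 45, 70 → 115
combine f(110), 115 → 225
Total encoded bits = sum of merged weights = 23 + 38 + 45 + 70 + 115 + 225 = 516.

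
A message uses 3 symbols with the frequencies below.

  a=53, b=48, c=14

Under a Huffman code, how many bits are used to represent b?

2

Build the tree from the bottom:
c(14) + b(48) → 62
a(53) + 62 → 115
b's leaf is at depth 2, giving a 2-bit codeword.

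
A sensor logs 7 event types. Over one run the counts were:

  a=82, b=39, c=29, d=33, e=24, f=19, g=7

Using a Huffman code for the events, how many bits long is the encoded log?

604

Merge the two smallest weights repeatedly:
g(7) + f(19) → 26
e(24) + 26 → 50
c(29) + d(33) → 62
b(39) + 50 → 89
62 + a(82) → 144
89 + 144 → 233
The encoded length is the sum of every internal node's weight: 26 + 50 + 62 + 89 + 144 + 233 = 604 bits.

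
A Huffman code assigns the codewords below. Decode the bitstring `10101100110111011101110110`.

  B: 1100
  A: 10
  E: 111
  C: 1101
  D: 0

AABCCCCA

Read left to right; each codeword is recognised as soon as it completes (prefix code):
  10→A | 10→A | 1100→B | 1101→C | 1101→C | 1101→C | 1101→C | 10→A
Decoded message: AABCCCCA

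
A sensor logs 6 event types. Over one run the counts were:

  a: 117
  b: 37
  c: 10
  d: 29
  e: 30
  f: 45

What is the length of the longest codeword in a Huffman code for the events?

4

Merge the two lowest-weight nodes at each step:
combine c(10), d(29) → 39
combine e(30), b(37) → 67
combine 39, f(45) → 84
combine 67, 84 → 151
combine a(117), 151 → 268
Maximum depth reached is 4.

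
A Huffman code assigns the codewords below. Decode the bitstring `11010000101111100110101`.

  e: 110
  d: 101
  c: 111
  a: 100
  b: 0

Read left to right; each codeword is recognised as soon as it completes (prefix code):
  110→e | 100→a | 0→b | 0→b | 101→d | 111→c | 100→a | 110→e | 101→d
Decoded message: eabbdcaed

eabbdcaed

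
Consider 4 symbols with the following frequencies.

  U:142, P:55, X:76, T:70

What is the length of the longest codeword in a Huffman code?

3

Merge the two lowest-weight nodes at each step:
P(55) + T(70) → 125
X(76) + 125 → 201
U(142) + 201 → 343
Maximum depth reached is 3.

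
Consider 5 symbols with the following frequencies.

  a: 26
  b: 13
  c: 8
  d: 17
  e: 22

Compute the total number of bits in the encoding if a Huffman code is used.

Greedily combine the two least-frequent nodes:
combine c(8), b(13) → 21
combine d(17), 21 → 38
combine e(22), a(26) → 48
combine 38, 48 → 86
Total encoded bits = sum of merged weights = 21 + 38 + 48 + 86 = 193.

193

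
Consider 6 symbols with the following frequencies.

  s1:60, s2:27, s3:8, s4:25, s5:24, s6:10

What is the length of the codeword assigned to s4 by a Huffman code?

3

Build the tree from the bottom:
merge s3(8) and s6(10): 18
merge 18 and s5(24): 42
merge s4(25) and s2(27): 52
merge 42 and 52: 94
merge s1(60) and 94: 154
The subtree containing s4 is merged 3 times, so code length = 3.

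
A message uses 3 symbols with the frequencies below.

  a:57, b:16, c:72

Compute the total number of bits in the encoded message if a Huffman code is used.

Merge the two smallest weights repeatedly:
merge b(16) and a(57): 73
merge c(72) and 73: 145
Total encoded bits = sum of merged weights = 73 + 145 = 218.

218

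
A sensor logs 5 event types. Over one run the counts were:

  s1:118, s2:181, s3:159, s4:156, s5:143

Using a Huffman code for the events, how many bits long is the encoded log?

1775

Greedily combine the two least-frequent nodes:
s1(118) + s5(143) → 261
s4(156) + s3(159) → 315
s2(181) + 261 → 442
315 + 442 → 757
Total encoded bits = sum of merged weights = 261 + 315 + 442 + 757 = 1775.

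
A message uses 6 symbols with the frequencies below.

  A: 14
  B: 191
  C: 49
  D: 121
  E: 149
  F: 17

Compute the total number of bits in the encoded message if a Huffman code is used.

Build the Huffman tree bottom-up:
combine A(14), F(17) → 31
combine 31, C(49) → 80
combine 80, D(121) → 201
combine E(149), B(191) → 340
combine 201, 340 → 541
Total encoded bits = sum of merged weights = 31 + 80 + 201 + 340 + 541 = 1193.

1193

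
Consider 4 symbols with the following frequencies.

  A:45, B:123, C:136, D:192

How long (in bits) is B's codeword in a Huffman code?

3

Build the tree from the bottom:
A(45) + B(123) → 168
C(136) + 168 → 304
D(192) + 304 → 496
B sits 3 levels below the root, so its codeword is 3 bits.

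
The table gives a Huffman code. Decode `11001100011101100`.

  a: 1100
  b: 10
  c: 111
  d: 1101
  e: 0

aaecea

Read left to right; each codeword is recognised as soon as it completes (prefix code):
  1100→a | 1100→a | 0→e | 111→c | 0→e | 1100→a
Decoded message: aaecea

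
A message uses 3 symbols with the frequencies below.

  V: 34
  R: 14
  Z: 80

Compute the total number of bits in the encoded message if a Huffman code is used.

176

Merge the two smallest weights repeatedly:
merge R(14) and V(34): 48
merge 48 and Z(80): 128
The encoded length is the sum of every internal node's weight: 48 + 128 = 176 bits.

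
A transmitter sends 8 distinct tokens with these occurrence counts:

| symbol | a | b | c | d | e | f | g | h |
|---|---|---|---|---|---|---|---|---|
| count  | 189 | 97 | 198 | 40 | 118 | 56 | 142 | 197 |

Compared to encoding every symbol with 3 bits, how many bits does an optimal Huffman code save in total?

Fixed-length: 3 bits × 1037 symbols = 3111 bits.
Huffman merges:
combine d(40), f(56) → 96
combine 96, b(97) → 193
combine e(118), g(142) → 260
combine a(189), 193 → 382
combine h(197), c(198) → 395
combine 260, 382 → 642
combine 395, 642 → 1037
Huffman total = 96 + 193 + 260 + 382 + 395 + 642 + 1037 = 3005 bits.
Saving = 3111 − 3005 = 106 bits.

106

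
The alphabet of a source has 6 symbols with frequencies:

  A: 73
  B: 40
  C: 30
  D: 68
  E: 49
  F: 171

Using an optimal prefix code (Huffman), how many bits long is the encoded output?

1021

Greedily combine the two least-frequent nodes:
merge C(30) and B(40): 70
merge E(49) and D(68): 117
merge 70 and A(73): 143
merge 117 and 143: 260
merge F(171) and 260: 431
Each symbol's bit-cost is frequency × depth; summing gives 1021 bits (equivalently 70 + 117 + 143 + 260 + 431).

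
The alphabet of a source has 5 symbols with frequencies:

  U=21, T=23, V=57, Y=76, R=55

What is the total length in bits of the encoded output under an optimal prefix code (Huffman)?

Greedily combine the two least-frequent nodes:
merge U(21) and T(23): 44
merge 44 and R(55): 99
merge V(57) and Y(76): 133
merge 99 and 133: 232
The encoded length is the sum of every internal node's weight: 44 + 99 + 133 + 232 = 508 bits.

508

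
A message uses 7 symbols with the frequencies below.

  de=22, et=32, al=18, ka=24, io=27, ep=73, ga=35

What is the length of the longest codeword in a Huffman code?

Merge the two lowest-weight nodes at each step:
merge al(18) and de(22): 40
merge ka(24) and io(27): 51
merge et(32) and ga(35): 67
merge 40 and 51: 91
merge 67 and ep(73): 140
merge 91 and 140: 231
Maximum depth reached is 3.

3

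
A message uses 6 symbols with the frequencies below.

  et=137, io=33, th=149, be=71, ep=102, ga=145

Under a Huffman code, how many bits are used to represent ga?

2

Huffman merges, smallest pair first:
merge io(33) and be(71): 104
merge ep(102) and 104: 206
merge et(137) and ga(145): 282
merge th(149) and 206: 355
merge 282 and 355: 637
The subtree containing ga is merged 2 times, so code length = 2.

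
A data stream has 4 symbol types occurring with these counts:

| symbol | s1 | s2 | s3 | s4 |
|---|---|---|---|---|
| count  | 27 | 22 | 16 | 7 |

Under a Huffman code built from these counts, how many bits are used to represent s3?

3

Huffman merges, smallest pair first:
merge s4(7) and s3(16): 23
merge s2(22) and 23: 45
merge s1(27) and 45: 72
s3 sits 3 levels below the root, so its codeword is 3 bits.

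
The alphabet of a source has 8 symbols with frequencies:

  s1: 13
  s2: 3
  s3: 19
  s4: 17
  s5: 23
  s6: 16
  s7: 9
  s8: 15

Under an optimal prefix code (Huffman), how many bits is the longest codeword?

Merge the two lowest-weight nodes at each step:
s2(3) + s7(9) → 12
12 + s1(13) → 25
s8(15) + s6(16) → 31
s4(17) + s3(19) → 36
s5(23) + 25 → 48
31 + 36 → 67
48 + 67 → 115
Maximum depth reached is 4.

4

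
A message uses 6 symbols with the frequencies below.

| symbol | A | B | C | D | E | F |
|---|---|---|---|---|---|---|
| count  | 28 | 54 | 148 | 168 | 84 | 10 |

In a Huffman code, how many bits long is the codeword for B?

Repeatedly merge the two smallest:
combine F(10), A(28) → 38
combine 38, B(54) → 92
combine E(84), 92 → 176
combine C(148), D(168) → 316
combine 176, 316 → 492
B sits 3 levels below the root, so its codeword is 3 bits.

3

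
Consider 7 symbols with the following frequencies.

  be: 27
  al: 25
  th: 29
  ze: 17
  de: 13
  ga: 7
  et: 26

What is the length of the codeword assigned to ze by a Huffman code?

3

Huffman merges, smallest pair first:
ga(7) + de(13) → 20
ze(17) + 20 → 37
al(25) + et(26) → 51
be(27) + th(29) → 56
37 + 51 → 88
56 + 88 → 144
The subtree containing ze is merged 3 times, so code length = 3.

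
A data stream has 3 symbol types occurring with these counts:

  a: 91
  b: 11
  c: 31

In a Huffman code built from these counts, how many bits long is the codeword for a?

1

Build the tree from the bottom:
combine b(11), c(31) → 42
combine 42, a(91) → 133
a is merged only at the final step, so code length = 1.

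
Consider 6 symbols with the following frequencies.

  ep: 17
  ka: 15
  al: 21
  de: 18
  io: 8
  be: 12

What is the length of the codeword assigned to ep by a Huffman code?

3

Repeatedly merge the two smallest:
io(8) + be(12) → 20
ka(15) + ep(17) → 32
de(18) + 20 → 38
al(21) + 32 → 53
38 + 53 → 91
ep sits 3 levels below the root, so its codeword is 3 bits.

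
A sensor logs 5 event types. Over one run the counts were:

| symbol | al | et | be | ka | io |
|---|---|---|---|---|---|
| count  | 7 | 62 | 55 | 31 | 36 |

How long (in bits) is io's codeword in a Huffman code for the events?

Huffman merges, smallest pair first:
al(7) + ka(31) → 38
io(36) + 38 → 74
be(55) + et(62) → 117
74 + 117 → 191
io sits 2 levels below the root, so its codeword is 2 bits.

2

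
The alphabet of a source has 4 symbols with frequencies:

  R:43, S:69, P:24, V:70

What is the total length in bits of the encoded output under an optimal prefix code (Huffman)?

409

Greedily combine the two least-frequent nodes:
combine P(24), R(43) → 67
combine 67, S(69) → 136
combine V(70), 136 → 206
The encoded length is the sum of every internal node's weight: 67 + 136 + 206 = 409 bits.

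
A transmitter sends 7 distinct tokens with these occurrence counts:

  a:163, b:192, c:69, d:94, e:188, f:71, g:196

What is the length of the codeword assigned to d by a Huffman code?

Huffman merges, smallest pair first:
c(69) + f(71) → 140
d(94) + 140 → 234
a(163) + e(188) → 351
b(192) + g(196) → 388
234 + 351 → 585
388 + 585 → 973
d's leaf is at depth 3, giving a 3-bit codeword.

3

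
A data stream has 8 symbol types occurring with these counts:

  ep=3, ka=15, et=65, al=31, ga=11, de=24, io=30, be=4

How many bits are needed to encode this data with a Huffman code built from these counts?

Build the Huffman tree bottom-up:
ep(3) + be(4) → 7
7 + ga(11) → 18
ka(15) + 18 → 33
de(24) + io(30) → 54
al(31) + 33 → 64
54 + 64 → 118
et(65) + 118 → 183
Each symbol's bit-cost is frequency × depth; summing gives 477 bits (equivalently 7 + 18 + 33 + 54 + 64 + 118 + 183).

477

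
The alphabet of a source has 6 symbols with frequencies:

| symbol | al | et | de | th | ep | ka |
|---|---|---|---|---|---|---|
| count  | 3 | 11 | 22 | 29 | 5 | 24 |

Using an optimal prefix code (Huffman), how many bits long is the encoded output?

215

Build the Huffman tree bottom-up:
merge al(3) and ep(5): 8
merge 8 and et(11): 19
merge 19 and de(22): 41
merge ka(24) and th(29): 53
merge 41 and 53: 94
Total encoded bits = sum of merged weights = 8 + 19 + 41 + 53 + 94 = 215.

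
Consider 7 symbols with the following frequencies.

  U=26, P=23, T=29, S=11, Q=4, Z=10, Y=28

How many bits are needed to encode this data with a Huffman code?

Greedily combine the two least-frequent nodes:
combine Q(4), Z(10) → 14
combine S(11), 14 → 25
combine P(23), 25 → 48
combine U(26), Y(28) → 54
combine T(29), 48 → 77
combine 54, 77 → 131
Total encoded bits = sum of merged weights = 14 + 25 + 48 + 54 + 77 + 131 = 349.

349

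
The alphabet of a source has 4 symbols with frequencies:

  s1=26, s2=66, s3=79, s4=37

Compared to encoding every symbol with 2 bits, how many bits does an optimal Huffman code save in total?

16

Fixed-length: 2 bits × 208 symbols = 416 bits.
Huffman merges:
merge s1(26) and s4(37): 63
merge 63 and s2(66): 129
merge s3(79) and 129: 208
Huffman total = 63 + 129 + 208 = 400 bits.
Saving = 416 − 400 = 16 bits.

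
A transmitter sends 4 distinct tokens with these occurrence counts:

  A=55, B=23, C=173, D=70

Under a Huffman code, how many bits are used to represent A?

Build the tree from the bottom:
merge B(23) and A(55): 78
merge D(70) and 78: 148
merge 148 and C(173): 321
A's leaf is at depth 3, giving a 3-bit codeword.

3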